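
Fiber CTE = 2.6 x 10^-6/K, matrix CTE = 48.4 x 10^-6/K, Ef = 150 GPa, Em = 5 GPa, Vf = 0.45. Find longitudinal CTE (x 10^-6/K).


E1 = Ef*Vf + Em*(1-Vf) = 70.25
alpha_1 = (alpha_f*Ef*Vf + alpha_m*Em*(1-Vf))/E1 = 4.39 x 10^-6/K

4.39 x 10^-6/K


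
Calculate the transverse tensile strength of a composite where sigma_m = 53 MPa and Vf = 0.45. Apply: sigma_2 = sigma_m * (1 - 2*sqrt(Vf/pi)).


factor = 1 - 2*sqrt(0.45/pi) = 0.2431
sigma_2 = 53 * 0.2431 = 12.88 MPa

12.88 MPa


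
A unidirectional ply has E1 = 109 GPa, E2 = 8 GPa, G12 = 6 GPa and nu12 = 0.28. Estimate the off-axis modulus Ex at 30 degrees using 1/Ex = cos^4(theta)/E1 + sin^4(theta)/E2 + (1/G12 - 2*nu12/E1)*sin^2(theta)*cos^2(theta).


cos^4(30) = 0.5625, sin^4(30) = 0.0625, sin^2(30)*cos^2(30) = 0.1875
1/G12 - 2*nu12/E1 = 1/6 - 2*0.28/109 = 0.161529 GPa^-1
1/Ex = 0.5625/109 + 0.0625/8 + 0.161529*0.1875 = 0.0432597 GPa^-1
Ex = 23.12 GPa

23.12 GPa


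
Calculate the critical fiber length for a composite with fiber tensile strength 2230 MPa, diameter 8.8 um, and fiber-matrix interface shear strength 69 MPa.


Lc = sigma_f * d / (2 * tau_i) = 2230 * 8.8 / (2 * 69) = 142.2 um

142.2 um


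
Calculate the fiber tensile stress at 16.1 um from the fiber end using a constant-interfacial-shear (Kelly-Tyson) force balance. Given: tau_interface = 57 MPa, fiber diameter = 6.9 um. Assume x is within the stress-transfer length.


Force balance: sigma_f * (pi*d^2/4) = tau * (pi*d) * x  ->  sigma_f = 4 * tau * x / d
sigma_f = 4 * 57 * 16.1 / 6.9 = 532.0 MPa

532.0 MPa


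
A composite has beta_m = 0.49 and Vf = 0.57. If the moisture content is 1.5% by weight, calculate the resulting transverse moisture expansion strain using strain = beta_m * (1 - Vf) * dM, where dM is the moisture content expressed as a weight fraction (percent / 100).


dM = 1.5/100 = 0.015
strain = beta_m * (1-Vf) * dM = 0.49 * 0.43 * 0.015 = 0.0031605

0.0031605


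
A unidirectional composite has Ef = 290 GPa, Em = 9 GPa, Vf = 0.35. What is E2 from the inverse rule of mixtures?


1/E2 = Vf/Ef + (1-Vf)/Em = 0.35/290 + 0.65/9
E2 = 13.62 GPa

13.62 GPa


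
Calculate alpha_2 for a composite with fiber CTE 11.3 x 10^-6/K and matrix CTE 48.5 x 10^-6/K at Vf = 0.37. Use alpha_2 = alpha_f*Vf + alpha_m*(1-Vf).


alpha_2 = alpha_f*Vf + alpha_m*(1-Vf) = 11.3*0.37 + 48.5*0.63 = 34.7 x 10^-6/K

34.7 x 10^-6/K


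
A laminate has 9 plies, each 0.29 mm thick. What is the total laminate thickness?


h = n * t_ply = 9 * 0.29 = 2.61 mm

2.61 mm


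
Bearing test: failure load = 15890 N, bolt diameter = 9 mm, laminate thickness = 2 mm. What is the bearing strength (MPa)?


sigma_br = F/(d*h) = 15890/(9*2) = 882.8 MPa

882.8 MPa


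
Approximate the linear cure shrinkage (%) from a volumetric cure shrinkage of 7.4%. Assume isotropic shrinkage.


Linear shrinkage ≈ vol_shrink/3 = 7.4/3 = 2.467%

2.467%


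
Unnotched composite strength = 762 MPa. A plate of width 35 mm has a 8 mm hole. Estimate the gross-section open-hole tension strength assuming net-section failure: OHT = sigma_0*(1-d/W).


OHT = sigma_0*(1-d/W) = 762*(1-8/35) = 587.8 MPa

587.8 MPa


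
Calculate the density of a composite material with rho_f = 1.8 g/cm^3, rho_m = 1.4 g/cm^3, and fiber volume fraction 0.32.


rho_c = rho_f*Vf + rho_m*(1-Vf) = 1.8*0.32 + 1.4*0.68 = 1.528 g/cm^3

1.528 g/cm^3


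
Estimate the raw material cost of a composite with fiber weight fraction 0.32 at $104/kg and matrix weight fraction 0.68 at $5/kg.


Cost = cost_f*Wf + cost_m*Wm = 104*0.32 + 5*0.68 = $36.68/kg

$36.68/kg


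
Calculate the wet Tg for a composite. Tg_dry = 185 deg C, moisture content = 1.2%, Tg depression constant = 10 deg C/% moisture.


Tg_wet = Tg_dry - k*moisture = 185 - 10*1.2 = 173.0 deg C

173.0 deg C


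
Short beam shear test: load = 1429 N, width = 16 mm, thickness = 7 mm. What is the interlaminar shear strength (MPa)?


ILSS = 3F/(4bh) = 3*1429/(4*16*7) = 9.57 MPa

9.57 MPa


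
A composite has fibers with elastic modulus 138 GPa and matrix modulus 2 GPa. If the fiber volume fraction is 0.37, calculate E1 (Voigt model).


E1 = Ef*Vf + Em*(1-Vf) = 138*0.37 + 2*0.63 = 52.32 GPa

52.32 GPa


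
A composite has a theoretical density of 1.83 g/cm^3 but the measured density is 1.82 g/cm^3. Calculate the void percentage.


Void% = (rho_theo - rho_actual)/rho_theo * 100 = (1.83 - 1.82)/1.83 * 100 = 0.55%

0.55%


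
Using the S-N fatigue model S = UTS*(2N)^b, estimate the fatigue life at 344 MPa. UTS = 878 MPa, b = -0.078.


N = 0.5 * (S/UTS)^(1/b) = 0.5 * (344/878)^(1/-0.078) = 82432.6288 cycles

82432.6288 cycles


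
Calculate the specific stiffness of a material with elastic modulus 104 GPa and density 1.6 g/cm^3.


Specific stiffness = E/rho = 104/1.6 = 65.0 GPa/(g/cm^3)

65.0 GPa/(g/cm^3)


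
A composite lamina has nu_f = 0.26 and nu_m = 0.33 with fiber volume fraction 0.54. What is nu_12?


nu_12 = nu_f*Vf + nu_m*(1-Vf) = 0.26*0.54 + 0.33*0.46 = 0.2922

0.2922


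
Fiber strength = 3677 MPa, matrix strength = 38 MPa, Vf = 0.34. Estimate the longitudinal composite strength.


sigma_1 = sigma_f*Vf + sigma_m*(1-Vf) = 3677*0.34 + 38*0.66 = 1275.3 MPa

1275.3 MPa


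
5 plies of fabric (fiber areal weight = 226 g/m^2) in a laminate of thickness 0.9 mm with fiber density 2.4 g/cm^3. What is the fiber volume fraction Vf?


Vf = n * FAW / (rho_f * h * 1000) = 5 * 226 / (2.4 * 0.9 * 1000) = 0.5231

0.5231


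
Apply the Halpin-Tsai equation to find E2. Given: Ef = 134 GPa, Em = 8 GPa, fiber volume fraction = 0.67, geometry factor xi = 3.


eta = (Ef/Em - 1)/(Ef/Em + xi) = (16.75 - 1)/(16.75 + 3) = 0.7975
E2 = Em*(1+xi*eta*Vf)/(1-eta*Vf) = 44.71 GPa

44.71 GPa


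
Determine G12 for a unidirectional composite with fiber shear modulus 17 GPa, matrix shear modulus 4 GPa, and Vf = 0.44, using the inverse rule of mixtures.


1/G12 = Vf/Gf + (1-Vf)/Gm = 0.44/17 + 0.56/4
G12 = 6.03 GPa

6.03 GPa


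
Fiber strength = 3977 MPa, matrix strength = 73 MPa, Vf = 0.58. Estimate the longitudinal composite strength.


sigma_1 = sigma_f*Vf + sigma_m*(1-Vf) = 3977*0.58 + 73*0.42 = 2337.3 MPa

2337.3 MPa


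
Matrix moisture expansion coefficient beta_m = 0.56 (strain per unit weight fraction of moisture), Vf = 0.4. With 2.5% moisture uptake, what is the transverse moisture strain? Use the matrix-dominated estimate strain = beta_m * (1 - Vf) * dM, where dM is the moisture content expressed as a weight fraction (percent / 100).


dM = 2.5/100 = 0.025
strain = beta_m * (1-Vf) * dM = 0.56 * 0.6 * 0.025 = 0.0084

0.0084


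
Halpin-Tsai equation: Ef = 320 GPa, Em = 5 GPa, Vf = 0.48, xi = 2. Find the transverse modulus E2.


eta = (Ef/Em - 1)/(Ef/Em + xi) = (64.0 - 1)/(64.0 + 2) = 0.9545
E2 = Em*(1+xi*eta*Vf)/(1-eta*Vf) = 17.68 GPa

17.68 GPa


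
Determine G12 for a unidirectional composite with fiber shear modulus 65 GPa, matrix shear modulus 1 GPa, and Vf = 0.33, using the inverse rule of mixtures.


1/G12 = Vf/Gf + (1-Vf)/Gm = 0.33/65 + 0.67/1
G12 = 1.48 GPa

1.48 GPa


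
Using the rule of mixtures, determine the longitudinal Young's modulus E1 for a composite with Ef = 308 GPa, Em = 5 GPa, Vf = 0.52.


E1 = Ef*Vf + Em*(1-Vf) = 308*0.52 + 5*0.48 = 162.56 GPa

162.56 GPa


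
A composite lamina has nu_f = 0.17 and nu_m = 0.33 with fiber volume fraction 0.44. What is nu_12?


nu_12 = nu_f*Vf + nu_m*(1-Vf) = 0.17*0.44 + 0.33*0.56 = 0.2596

0.2596


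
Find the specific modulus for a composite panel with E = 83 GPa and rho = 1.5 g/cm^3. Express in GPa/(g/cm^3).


Specific stiffness = E/rho = 83/1.5 = 55.3 GPa/(g/cm^3)

55.3 GPa/(g/cm^3)


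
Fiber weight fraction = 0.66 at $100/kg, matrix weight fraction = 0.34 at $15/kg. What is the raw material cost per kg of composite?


Cost = cost_f*Wf + cost_m*Wm = 100*0.66 + 15*0.34 = $71.1/kg

$71.1/kg


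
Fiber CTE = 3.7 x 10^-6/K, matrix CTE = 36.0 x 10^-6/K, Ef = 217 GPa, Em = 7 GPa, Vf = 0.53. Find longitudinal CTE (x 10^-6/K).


E1 = Ef*Vf + Em*(1-Vf) = 118.3
alpha_1 = (alpha_f*Ef*Vf + alpha_m*Em*(1-Vf))/E1 = 4.6 x 10^-6/K

4.6 x 10^-6/K


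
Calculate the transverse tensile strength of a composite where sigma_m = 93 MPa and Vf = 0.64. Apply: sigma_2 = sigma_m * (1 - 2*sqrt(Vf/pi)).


factor = 1 - 2*sqrt(0.64/pi) = 0.0973
sigma_2 = 93 * 0.0973 = 9.05 MPa

9.05 MPa


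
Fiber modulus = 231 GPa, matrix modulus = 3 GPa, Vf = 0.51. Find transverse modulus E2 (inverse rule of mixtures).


1/E2 = Vf/Ef + (1-Vf)/Em = 0.51/231 + 0.49/3
E2 = 6.04 GPa

6.04 GPa


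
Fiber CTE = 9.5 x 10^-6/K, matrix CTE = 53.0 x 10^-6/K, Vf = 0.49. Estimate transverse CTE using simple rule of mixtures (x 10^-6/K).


alpha_2 = alpha_f*Vf + alpha_m*(1-Vf) = 9.5*0.49 + 53.0*0.51 = 31.7 x 10^-6/K

31.7 x 10^-6/K


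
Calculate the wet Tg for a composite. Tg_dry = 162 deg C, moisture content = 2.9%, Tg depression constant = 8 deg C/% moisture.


Tg_wet = Tg_dry - k*moisture = 162 - 8*2.9 = 138.8 deg C

138.8 deg C


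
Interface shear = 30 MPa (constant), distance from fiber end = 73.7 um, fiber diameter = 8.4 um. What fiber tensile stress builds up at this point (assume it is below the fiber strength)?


Force balance: sigma_f * (pi*d^2/4) = tau * (pi*d) * x  ->  sigma_f = 4 * tau * x / d
sigma_f = 4 * 30 * 73.7 / 8.4 = 1052.9 MPa

1052.9 MPa


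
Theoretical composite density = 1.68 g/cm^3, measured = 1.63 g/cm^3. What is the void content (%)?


Void% = (rho_theo - rho_actual)/rho_theo * 100 = (1.68 - 1.63)/1.68 * 100 = 2.98%

2.98%


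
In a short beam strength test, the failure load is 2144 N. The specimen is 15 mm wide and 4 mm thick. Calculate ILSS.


ILSS = 3F/(4bh) = 3*2144/(4*15*4) = 26.8 MPa

26.8 MPa


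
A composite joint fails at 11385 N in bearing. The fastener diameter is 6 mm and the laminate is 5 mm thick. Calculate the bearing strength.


sigma_br = F/(d*h) = 11385/(6*5) = 379.5 MPa

379.5 MPa


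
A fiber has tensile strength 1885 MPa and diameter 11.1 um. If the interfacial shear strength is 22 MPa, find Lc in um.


Lc = sigma_f * d / (2 * tau_i) = 1885 * 11.1 / (2 * 22) = 475.5 um

475.5 um


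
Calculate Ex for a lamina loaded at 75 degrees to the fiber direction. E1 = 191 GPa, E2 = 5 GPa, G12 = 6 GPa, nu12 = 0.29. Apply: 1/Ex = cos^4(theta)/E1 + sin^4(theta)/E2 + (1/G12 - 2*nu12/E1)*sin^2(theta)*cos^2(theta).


cos^4(75) = 0.004487, sin^4(75) = 0.870513, sin^2(75)*cos^2(75) = 0.0625
1/G12 - 2*nu12/E1 = 1/6 - 2*0.29/191 = 0.16363 GPa^-1
1/Ex = 0.004487/191 + 0.870513/5 + 0.16363*0.0625 = 0.1843529 GPa^-1
Ex = 5.42 GPa

5.42 GPa


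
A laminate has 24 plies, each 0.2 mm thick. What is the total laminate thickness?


h = n * t_ply = 24 * 0.2 = 4.8 mm

4.8 mm


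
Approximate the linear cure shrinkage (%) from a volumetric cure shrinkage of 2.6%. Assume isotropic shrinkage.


Linear shrinkage ≈ vol_shrink/3 = 2.6/3 = 0.867%

0.867%


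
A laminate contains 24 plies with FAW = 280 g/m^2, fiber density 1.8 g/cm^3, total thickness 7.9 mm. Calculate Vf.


Vf = n * FAW / (rho_f * h * 1000) = 24 * 280 / (1.8 * 7.9 * 1000) = 0.4726

0.4726


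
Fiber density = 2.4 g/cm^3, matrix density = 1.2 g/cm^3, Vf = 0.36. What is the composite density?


rho_c = rho_f*Vf + rho_m*(1-Vf) = 2.4*0.36 + 1.2*0.64 = 1.632 g/cm^3

1.632 g/cm^3


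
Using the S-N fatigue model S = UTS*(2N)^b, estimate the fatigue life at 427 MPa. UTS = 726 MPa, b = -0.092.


N = 0.5 * (S/UTS)^(1/b) = 0.5 * (427/726)^(1/-0.092) = 160.1400 cycles

160.1400 cycles


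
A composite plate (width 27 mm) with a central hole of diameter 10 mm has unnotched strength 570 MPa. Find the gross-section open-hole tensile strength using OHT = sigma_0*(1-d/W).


OHT = sigma_0*(1-d/W) = 570*(1-10/27) = 358.9 MPa

358.9 MPa


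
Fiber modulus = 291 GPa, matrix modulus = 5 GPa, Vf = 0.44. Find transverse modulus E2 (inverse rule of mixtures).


1/E2 = Vf/Ef + (1-Vf)/Em = 0.44/291 + 0.56/5
E2 = 8.81 GPa

8.81 GPa


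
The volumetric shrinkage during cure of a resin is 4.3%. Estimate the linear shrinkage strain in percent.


Linear shrinkage ≈ vol_shrink/3 = 4.3/3 = 1.433%

1.433%


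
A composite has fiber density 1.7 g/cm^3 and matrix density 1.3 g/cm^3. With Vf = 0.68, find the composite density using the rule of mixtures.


rho_c = rho_f*Vf + rho_m*(1-Vf) = 1.7*0.68 + 1.3*0.32 = 1.572 g/cm^3

1.572 g/cm^3


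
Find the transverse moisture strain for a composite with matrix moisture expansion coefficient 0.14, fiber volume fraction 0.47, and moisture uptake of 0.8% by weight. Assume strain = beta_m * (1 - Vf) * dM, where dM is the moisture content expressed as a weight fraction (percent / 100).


dM = 0.8/100 = 0.008
strain = beta_m * (1-Vf) * dM = 0.14 * 0.53 * 0.008 = 0.0005936

0.0005936


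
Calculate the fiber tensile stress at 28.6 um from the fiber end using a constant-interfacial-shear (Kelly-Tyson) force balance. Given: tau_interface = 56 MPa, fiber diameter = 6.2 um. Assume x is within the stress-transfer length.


Force balance: sigma_f * (pi*d^2/4) = tau * (pi*d) * x  ->  sigma_f = 4 * tau * x / d
sigma_f = 4 * 56 * 28.6 / 6.2 = 1033.3 MPa

1033.3 MPa


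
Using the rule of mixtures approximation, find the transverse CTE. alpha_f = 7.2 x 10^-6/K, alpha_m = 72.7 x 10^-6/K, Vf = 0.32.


alpha_2 = alpha_f*Vf + alpha_m*(1-Vf) = 7.2*0.32 + 72.7*0.68 = 51.7 x 10^-6/K

51.7 x 10^-6/K


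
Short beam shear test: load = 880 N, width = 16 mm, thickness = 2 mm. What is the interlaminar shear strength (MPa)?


ILSS = 3F/(4bh) = 3*880/(4*16*2) = 20.63 MPa

20.63 MPa


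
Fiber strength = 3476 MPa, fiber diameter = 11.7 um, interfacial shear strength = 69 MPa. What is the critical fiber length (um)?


Lc = sigma_f * d / (2 * tau_i) = 3476 * 11.7 / (2 * 69) = 294.7 um

294.7 um


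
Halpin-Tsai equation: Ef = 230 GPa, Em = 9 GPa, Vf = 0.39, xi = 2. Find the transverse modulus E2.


eta = (Ef/Em - 1)/(Ef/Em + xi) = (25.5556 - 1)/(25.5556 + 2) = 0.8911
E2 = Em*(1+xi*eta*Vf)/(1-eta*Vf) = 23.38 GPa

23.38 GPa


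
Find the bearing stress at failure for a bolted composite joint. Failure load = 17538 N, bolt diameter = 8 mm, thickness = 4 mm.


sigma_br = F/(d*h) = 17538/(8*4) = 548.1 MPa

548.1 MPa


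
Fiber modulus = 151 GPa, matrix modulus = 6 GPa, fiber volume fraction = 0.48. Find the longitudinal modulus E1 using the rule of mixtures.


E1 = Ef*Vf + Em*(1-Vf) = 151*0.48 + 6*0.52 = 75.6 GPa

75.6 GPa


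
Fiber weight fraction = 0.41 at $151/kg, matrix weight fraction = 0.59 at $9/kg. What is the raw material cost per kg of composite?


Cost = cost_f*Wf + cost_m*Wm = 151*0.41 + 9*0.59 = $67.22/kg

$67.22/kg


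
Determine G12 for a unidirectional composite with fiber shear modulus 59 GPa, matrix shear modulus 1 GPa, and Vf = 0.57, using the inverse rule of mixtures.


1/G12 = Vf/Gf + (1-Vf)/Gm = 0.57/59 + 0.43/1
G12 = 2.27 GPa

2.27 GPa


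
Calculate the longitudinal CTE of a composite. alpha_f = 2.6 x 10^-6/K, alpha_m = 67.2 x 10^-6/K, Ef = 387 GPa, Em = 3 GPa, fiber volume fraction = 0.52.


E1 = Ef*Vf + Em*(1-Vf) = 202.68
alpha_1 = (alpha_f*Ef*Vf + alpha_m*Em*(1-Vf))/E1 = 3.06 x 10^-6/K

3.06 x 10^-6/K


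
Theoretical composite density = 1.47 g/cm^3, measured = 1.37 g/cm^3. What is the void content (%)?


Void% = (rho_theo - rho_actual)/rho_theo * 100 = (1.47 - 1.37)/1.47 * 100 = 6.8%

6.8%


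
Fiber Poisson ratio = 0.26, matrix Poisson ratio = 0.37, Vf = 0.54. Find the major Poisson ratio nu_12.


nu_12 = nu_f*Vf + nu_m*(1-Vf) = 0.26*0.54 + 0.37*0.46 = 0.3106

0.3106


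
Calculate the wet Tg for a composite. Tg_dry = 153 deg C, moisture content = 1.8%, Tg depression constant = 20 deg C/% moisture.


Tg_wet = Tg_dry - k*moisture = 153 - 20*1.8 = 117.0 deg C

117.0 deg C


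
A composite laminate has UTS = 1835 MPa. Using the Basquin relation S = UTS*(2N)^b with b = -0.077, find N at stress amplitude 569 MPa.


N = 0.5 * (S/UTS)^(1/b) = 0.5 * (569/1835)^(1/-0.077) = 2.0099e+06 cycles

2.0099e+06 cycles


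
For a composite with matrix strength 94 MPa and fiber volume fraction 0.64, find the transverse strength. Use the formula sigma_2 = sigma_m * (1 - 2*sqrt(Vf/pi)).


factor = 1 - 2*sqrt(0.64/pi) = 0.0973
sigma_2 = 94 * 0.0973 = 9.15 MPa

9.15 MPa


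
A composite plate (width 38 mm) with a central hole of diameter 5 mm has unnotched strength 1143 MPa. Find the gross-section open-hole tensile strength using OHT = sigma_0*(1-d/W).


OHT = sigma_0*(1-d/W) = 1143*(1-5/38) = 992.6 MPa

992.6 MPa


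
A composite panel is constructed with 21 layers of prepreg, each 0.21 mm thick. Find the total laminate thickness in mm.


h = n * t_ply = 21 * 0.21 = 4.41 mm

4.41 mm


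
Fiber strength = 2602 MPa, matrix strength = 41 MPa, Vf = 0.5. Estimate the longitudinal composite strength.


sigma_1 = sigma_f*Vf + sigma_m*(1-Vf) = 2602*0.5 + 41*0.5 = 1321.5 MPa

1321.5 MPa


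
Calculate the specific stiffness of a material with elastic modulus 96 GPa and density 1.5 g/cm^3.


Specific stiffness = E/rho = 96/1.5 = 64.0 GPa/(g/cm^3)

64.0 GPa/(g/cm^3)


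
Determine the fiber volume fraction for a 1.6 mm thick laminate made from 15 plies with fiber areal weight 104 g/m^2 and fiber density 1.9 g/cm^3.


Vf = n * FAW / (rho_f * h * 1000) = 15 * 104 / (1.9 * 1.6 * 1000) = 0.5132

0.5132


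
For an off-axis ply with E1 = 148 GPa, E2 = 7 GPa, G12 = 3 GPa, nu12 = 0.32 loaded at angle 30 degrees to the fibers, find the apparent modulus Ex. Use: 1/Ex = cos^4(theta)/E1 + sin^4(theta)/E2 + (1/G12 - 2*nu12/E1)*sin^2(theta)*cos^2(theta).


cos^4(30) = 0.5625, sin^4(30) = 0.0625, sin^2(30)*cos^2(30) = 0.1875
1/G12 - 2*nu12/E1 = 1/3 - 2*0.32/148 = 0.329009 GPa^-1
1/Ex = 0.5625/148 + 0.0625/7 + 0.329009*0.1875 = 0.0744184 GPa^-1
Ex = 13.44 GPa

13.44 GPa


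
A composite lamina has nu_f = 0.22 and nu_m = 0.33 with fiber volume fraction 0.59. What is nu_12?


nu_12 = nu_f*Vf + nu_m*(1-Vf) = 0.22*0.59 + 0.33*0.41 = 0.2651

0.2651


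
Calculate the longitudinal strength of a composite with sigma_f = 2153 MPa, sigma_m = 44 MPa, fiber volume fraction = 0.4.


sigma_1 = sigma_f*Vf + sigma_m*(1-Vf) = 2153*0.4 + 44*0.6 = 887.6 MPa

887.6 MPa


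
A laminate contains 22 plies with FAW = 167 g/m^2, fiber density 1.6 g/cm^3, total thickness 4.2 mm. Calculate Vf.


Vf = n * FAW / (rho_f * h * 1000) = 22 * 167 / (1.6 * 4.2 * 1000) = 0.5467

0.5467


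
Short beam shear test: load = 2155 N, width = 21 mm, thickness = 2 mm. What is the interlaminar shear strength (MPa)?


ILSS = 3F/(4bh) = 3*2155/(4*21*2) = 38.48 MPa

38.48 MPa


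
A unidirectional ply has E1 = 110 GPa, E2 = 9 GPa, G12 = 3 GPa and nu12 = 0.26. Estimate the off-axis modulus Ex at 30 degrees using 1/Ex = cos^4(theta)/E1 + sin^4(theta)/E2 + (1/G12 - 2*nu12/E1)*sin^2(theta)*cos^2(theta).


cos^4(30) = 0.5625, sin^4(30) = 0.0625, sin^2(30)*cos^2(30) = 0.1875
1/G12 - 2*nu12/E1 = 1/3 - 2*0.26/110 = 0.328606 GPa^-1
1/Ex = 0.5625/110 + 0.0625/9 + 0.328606*0.1875 = 0.0736717 GPa^-1
Ex = 13.57 GPa

13.57 GPa


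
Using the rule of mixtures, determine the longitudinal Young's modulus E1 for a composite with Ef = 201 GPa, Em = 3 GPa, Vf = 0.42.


E1 = Ef*Vf + Em*(1-Vf) = 201*0.42 + 3*0.58 = 86.16 GPa

86.16 GPa


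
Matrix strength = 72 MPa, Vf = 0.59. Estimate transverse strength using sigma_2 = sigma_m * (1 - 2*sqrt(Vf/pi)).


factor = 1 - 2*sqrt(0.59/pi) = 0.1333
sigma_2 = 72 * 0.1333 = 9.6 MPa

9.6 MPa


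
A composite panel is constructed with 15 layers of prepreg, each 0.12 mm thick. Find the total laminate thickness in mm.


h = n * t_ply = 15 * 0.12 = 1.8 mm

1.8 mm


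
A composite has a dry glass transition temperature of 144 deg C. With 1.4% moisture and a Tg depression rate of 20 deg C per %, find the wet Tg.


Tg_wet = Tg_dry - k*moisture = 144 - 20*1.4 = 116.0 deg C

116.0 deg C


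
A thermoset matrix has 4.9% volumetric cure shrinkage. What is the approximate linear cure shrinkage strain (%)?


Linear shrinkage ≈ vol_shrink/3 = 4.9/3 = 1.633%

1.633%


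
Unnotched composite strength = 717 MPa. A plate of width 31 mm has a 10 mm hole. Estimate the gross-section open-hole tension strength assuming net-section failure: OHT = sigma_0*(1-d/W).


OHT = sigma_0*(1-d/W) = 717*(1-10/31) = 485.7 MPa

485.7 MPa


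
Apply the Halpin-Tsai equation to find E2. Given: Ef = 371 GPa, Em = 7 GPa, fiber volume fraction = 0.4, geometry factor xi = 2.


eta = (Ef/Em - 1)/(Ef/Em + xi) = (53.0 - 1)/(53.0 + 2) = 0.9455
E2 = Em*(1+xi*eta*Vf)/(1-eta*Vf) = 19.77 GPa

19.77 GPa


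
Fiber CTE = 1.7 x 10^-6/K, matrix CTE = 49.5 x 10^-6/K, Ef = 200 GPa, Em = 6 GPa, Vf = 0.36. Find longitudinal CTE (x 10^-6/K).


E1 = Ef*Vf + Em*(1-Vf) = 75.84
alpha_1 = (alpha_f*Ef*Vf + alpha_m*Em*(1-Vf))/E1 = 4.12 x 10^-6/K

4.12 x 10^-6/K


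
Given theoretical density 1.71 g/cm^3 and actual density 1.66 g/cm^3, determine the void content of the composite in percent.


Void% = (rho_theo - rho_actual)/rho_theo * 100 = (1.71 - 1.66)/1.71 * 100 = 2.92%

2.92%


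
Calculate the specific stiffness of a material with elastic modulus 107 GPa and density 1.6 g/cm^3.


Specific stiffness = E/rho = 107/1.6 = 66.9 GPa/(g/cm^3)

66.9 GPa/(g/cm^3)


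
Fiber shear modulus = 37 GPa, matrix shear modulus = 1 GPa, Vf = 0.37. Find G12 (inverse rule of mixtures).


1/G12 = Vf/Gf + (1-Vf)/Gm = 0.37/37 + 0.63/1
G12 = 1.56 GPa

1.56 GPa


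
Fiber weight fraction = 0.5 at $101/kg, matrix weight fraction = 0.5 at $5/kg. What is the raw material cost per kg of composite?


Cost = cost_f*Wf + cost_m*Wm = 101*0.5 + 5*0.5 = $53.0/kg

$53.0/kg


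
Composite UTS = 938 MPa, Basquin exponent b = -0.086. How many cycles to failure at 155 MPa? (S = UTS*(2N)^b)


N = 0.5 * (S/UTS)^(1/b) = 0.5 * (155/938)^(1/-0.086) = 6.1730e+08 cycles

6.1730e+08 cycles


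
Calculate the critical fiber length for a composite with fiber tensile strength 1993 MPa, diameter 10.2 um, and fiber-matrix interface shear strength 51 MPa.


Lc = sigma_f * d / (2 * tau_i) = 1993 * 10.2 / (2 * 51) = 199.3 um

199.3 um


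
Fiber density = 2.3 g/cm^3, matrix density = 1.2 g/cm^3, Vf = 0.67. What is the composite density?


rho_c = rho_f*Vf + rho_m*(1-Vf) = 2.3*0.67 + 1.2*0.33 = 1.937 g/cm^3

1.937 g/cm^3


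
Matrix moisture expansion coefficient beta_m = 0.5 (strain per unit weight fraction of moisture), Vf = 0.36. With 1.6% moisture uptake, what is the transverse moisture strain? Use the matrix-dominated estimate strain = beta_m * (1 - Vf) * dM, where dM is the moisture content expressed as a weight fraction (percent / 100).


dM = 1.6/100 = 0.016
strain = beta_m * (1-Vf) * dM = 0.5 * 0.64 * 0.016 = 0.00512

0.00512


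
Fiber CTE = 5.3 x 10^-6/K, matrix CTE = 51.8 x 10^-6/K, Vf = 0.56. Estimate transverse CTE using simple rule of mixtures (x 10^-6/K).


alpha_2 = alpha_f*Vf + alpha_m*(1-Vf) = 5.3*0.56 + 51.8*0.44 = 25.8 x 10^-6/K

25.8 x 10^-6/K


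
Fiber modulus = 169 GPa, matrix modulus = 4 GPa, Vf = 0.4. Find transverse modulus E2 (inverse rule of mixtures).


1/E2 = Vf/Ef + (1-Vf)/Em = 0.4/169 + 0.6/4
E2 = 6.56 GPa

6.56 GPa


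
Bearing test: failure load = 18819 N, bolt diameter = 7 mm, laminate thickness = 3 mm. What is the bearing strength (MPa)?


sigma_br = F/(d*h) = 18819/(7*3) = 896.1 MPa

896.1 MPa


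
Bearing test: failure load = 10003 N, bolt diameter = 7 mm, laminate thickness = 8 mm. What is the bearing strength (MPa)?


sigma_br = F/(d*h) = 10003/(7*8) = 178.6 MPa

178.6 MPa


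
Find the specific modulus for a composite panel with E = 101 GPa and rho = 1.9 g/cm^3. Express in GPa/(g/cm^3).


Specific stiffness = E/rho = 101/1.9 = 53.2 GPa/(g/cm^3)

53.2 GPa/(g/cm^3)


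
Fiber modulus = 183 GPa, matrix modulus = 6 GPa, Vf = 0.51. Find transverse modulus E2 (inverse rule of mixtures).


1/E2 = Vf/Ef + (1-Vf)/Em = 0.51/183 + 0.49/6
E2 = 11.84 GPa

11.84 GPa


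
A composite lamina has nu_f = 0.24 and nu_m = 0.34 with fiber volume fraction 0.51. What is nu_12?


nu_12 = nu_f*Vf + nu_m*(1-Vf) = 0.24*0.51 + 0.34*0.49 = 0.289

0.289


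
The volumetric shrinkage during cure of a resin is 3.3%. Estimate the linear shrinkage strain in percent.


Linear shrinkage ≈ vol_shrink/3 = 3.3/3 = 1.1%

1.1%


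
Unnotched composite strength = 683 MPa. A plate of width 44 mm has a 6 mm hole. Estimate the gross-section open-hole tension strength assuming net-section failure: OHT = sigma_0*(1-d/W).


OHT = sigma_0*(1-d/W) = 683*(1-6/44) = 589.9 MPa

589.9 MPa


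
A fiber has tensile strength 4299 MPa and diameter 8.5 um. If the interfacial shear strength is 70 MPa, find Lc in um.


Lc = sigma_f * d / (2 * tau_i) = 4299 * 8.5 / (2 * 70) = 261.0 um

261.0 um


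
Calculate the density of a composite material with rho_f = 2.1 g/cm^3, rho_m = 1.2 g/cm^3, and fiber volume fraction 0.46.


rho_c = rho_f*Vf + rho_m*(1-Vf) = 2.1*0.46 + 1.2*0.54 = 1.614 g/cm^3

1.614 g/cm^3


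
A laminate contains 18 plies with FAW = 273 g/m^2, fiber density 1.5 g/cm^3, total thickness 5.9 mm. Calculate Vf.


Vf = n * FAW / (rho_f * h * 1000) = 18 * 273 / (1.5 * 5.9 * 1000) = 0.5553

0.5553


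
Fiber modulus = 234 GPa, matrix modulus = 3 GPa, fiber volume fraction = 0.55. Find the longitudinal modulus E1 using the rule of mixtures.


E1 = Ef*Vf + Em*(1-Vf) = 234*0.55 + 3*0.45 = 130.05 GPa

130.05 GPa


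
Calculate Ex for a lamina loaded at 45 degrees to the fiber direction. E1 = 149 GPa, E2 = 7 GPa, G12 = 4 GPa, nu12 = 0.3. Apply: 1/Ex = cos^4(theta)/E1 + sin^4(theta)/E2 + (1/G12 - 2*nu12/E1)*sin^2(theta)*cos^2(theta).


cos^4(45) = 0.25, sin^4(45) = 0.25, sin^2(45)*cos^2(45) = 0.25
1/G12 - 2*nu12/E1 = 1/4 - 2*0.3/149 = 0.245973 GPa^-1
1/Ex = 0.25/149 + 0.25/7 + 0.245973*0.25 = 0.0988854 GPa^-1
Ex = 10.11 GPa

10.11 GPa


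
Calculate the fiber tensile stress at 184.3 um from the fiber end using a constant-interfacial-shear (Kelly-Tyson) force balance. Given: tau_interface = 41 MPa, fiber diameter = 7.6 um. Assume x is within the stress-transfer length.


Force balance: sigma_f * (pi*d^2/4) = tau * (pi*d) * x  ->  sigma_f = 4 * tau * x / d
sigma_f = 4 * 41 * 184.3 / 7.6 = 3977.0 MPa

3977.0 MPa


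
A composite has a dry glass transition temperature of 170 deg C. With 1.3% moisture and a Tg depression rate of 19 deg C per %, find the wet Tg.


Tg_wet = Tg_dry - k*moisture = 170 - 19*1.3 = 145.3 deg C

145.3 deg C


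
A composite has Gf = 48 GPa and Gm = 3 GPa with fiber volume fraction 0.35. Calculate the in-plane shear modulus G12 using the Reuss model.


1/G12 = Vf/Gf + (1-Vf)/Gm = 0.35/48 + 0.65/3
G12 = 4.47 GPa

4.47 GPa


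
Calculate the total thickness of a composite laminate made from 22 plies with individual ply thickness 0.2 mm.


h = n * t_ply = 22 * 0.2 = 4.4 mm

4.4 mm


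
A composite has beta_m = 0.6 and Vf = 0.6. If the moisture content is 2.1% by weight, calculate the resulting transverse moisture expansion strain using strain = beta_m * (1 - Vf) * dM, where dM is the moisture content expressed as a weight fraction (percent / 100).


dM = 2.1/100 = 0.021
strain = beta_m * (1-Vf) * dM = 0.6 * 0.4 * 0.021 = 0.00504

0.00504


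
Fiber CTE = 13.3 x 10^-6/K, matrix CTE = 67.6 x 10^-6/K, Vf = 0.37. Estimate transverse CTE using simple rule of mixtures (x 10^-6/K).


alpha_2 = alpha_f*Vf + alpha_m*(1-Vf) = 13.3*0.37 + 67.6*0.63 = 47.5 x 10^-6/K

47.5 x 10^-6/K


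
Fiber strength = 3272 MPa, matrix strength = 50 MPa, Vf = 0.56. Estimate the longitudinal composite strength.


sigma_1 = sigma_f*Vf + sigma_m*(1-Vf) = 3272*0.56 + 50*0.44 = 1854.3 MPa

1854.3 MPa


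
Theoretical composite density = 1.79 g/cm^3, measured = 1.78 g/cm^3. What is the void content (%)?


Void% = (rho_theo - rho_actual)/rho_theo * 100 = (1.79 - 1.78)/1.79 * 100 = 0.56%

0.56%


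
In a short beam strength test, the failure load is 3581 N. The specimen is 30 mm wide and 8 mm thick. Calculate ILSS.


ILSS = 3F/(4bh) = 3*3581/(4*30*8) = 11.19 MPa

11.19 MPa


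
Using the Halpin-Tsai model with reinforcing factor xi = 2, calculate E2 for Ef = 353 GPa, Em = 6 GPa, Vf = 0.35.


eta = (Ef/Em - 1)/(Ef/Em + xi) = (58.8333 - 1)/(58.8333 + 2) = 0.9507
E2 = Em*(1+xi*eta*Vf)/(1-eta*Vf) = 14.98 GPa

14.98 GPa


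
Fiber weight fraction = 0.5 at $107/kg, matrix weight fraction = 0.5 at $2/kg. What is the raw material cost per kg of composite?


Cost = cost_f*Wf + cost_m*Wm = 107*0.5 + 2*0.5 = $54.5/kg

$54.5/kg


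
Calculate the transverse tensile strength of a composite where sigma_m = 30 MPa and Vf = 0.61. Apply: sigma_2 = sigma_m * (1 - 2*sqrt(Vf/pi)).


factor = 1 - 2*sqrt(0.61/pi) = 0.1187
sigma_2 = 30 * 0.1187 = 3.56 MPa

3.56 MPa


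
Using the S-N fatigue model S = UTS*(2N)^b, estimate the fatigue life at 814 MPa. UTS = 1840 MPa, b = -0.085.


N = 0.5 * (S/UTS)^(1/b) = 0.5 * (814/1840)^(1/-0.085) = 7344.3167 cycles

7344.3167 cycles


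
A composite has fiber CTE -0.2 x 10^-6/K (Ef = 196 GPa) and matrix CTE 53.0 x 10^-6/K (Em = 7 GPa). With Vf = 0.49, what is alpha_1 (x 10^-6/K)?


E1 = Ef*Vf + Em*(1-Vf) = 99.61
alpha_1 = (alpha_f*Ef*Vf + alpha_m*Em*(1-Vf))/E1 = 1.71 x 10^-6/K

1.71 x 10^-6/K


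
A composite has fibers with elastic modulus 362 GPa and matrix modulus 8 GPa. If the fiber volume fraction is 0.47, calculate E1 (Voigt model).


E1 = Ef*Vf + Em*(1-Vf) = 362*0.47 + 8*0.53 = 174.38 GPa

174.38 GPa


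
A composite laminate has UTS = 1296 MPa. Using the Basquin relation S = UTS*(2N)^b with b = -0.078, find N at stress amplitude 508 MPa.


N = 0.5 * (S/UTS)^(1/b) = 0.5 * (508/1296)^(1/-0.078) = 81959.9940 cycles

81959.9940 cycles


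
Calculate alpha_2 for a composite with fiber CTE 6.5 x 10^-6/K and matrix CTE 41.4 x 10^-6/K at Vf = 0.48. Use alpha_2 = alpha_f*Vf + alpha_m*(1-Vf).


alpha_2 = alpha_f*Vf + alpha_m*(1-Vf) = 6.5*0.48 + 41.4*0.52 = 24.6 x 10^-6/K

24.6 x 10^-6/K


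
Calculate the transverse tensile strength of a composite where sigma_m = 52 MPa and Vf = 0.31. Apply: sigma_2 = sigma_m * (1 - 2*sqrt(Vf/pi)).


factor = 1 - 2*sqrt(0.31/pi) = 0.3717
sigma_2 = 52 * 0.3717 = 19.33 MPa

19.33 MPa


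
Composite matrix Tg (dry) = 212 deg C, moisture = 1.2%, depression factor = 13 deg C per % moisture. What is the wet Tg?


Tg_wet = Tg_dry - k*moisture = 212 - 13*1.2 = 196.4 deg C

196.4 deg C


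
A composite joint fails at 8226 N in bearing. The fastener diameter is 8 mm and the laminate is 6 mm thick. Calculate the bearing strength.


sigma_br = F/(d*h) = 8226/(8*6) = 171.4 MPa

171.4 MPa


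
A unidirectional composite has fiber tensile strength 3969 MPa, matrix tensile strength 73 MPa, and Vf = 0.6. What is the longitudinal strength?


sigma_1 = sigma_f*Vf + sigma_m*(1-Vf) = 3969*0.6 + 73*0.4 = 2410.6 MPa

2410.6 MPa


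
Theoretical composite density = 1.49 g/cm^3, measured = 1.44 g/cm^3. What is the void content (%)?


Void% = (rho_theo - rho_actual)/rho_theo * 100 = (1.49 - 1.44)/1.49 * 100 = 3.36%

3.36%


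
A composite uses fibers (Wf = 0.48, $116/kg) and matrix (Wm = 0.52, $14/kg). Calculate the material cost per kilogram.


Cost = cost_f*Wf + cost_m*Wm = 116*0.48 + 14*0.52 = $62.96/kg

$62.96/kg


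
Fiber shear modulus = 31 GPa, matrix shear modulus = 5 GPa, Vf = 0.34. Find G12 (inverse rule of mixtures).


1/G12 = Vf/Gf + (1-Vf)/Gm = 0.34/31 + 0.66/5
G12 = 6.99 GPa

6.99 GPa


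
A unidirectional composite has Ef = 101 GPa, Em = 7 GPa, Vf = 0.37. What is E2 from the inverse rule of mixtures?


1/E2 = Vf/Ef + (1-Vf)/Em = 0.37/101 + 0.63/7
E2 = 10.68 GPa

10.68 GPa


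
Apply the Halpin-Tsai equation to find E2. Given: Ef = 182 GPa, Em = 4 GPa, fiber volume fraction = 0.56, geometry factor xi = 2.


eta = (Ef/Em - 1)/(Ef/Em + xi) = (45.5 - 1)/(45.5 + 2) = 0.9368
E2 = Em*(1+xi*eta*Vf)/(1-eta*Vf) = 17.24 GPa

17.24 GPa


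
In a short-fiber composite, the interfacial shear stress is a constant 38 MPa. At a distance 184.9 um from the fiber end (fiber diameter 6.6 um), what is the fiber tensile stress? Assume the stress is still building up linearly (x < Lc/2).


Force balance: sigma_f * (pi*d^2/4) = tau * (pi*d) * x  ->  sigma_f = 4 * tau * x / d
sigma_f = 4 * 38 * 184.9 / 6.6 = 4258.3 MPa

4258.3 MPa


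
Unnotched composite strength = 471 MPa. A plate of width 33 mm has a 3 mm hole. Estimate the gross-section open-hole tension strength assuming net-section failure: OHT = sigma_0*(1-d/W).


OHT = sigma_0*(1-d/W) = 471*(1-3/33) = 428.2 MPa

428.2 MPa


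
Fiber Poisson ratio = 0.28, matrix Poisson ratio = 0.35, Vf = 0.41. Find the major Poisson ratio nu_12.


nu_12 = nu_f*Vf + nu_m*(1-Vf) = 0.28*0.41 + 0.35*0.59 = 0.3213

0.3213


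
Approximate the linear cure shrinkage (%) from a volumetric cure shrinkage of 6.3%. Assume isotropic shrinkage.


Linear shrinkage ≈ vol_shrink/3 = 6.3/3 = 2.1%

2.1%


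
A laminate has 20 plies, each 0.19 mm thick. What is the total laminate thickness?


h = n * t_ply = 20 * 0.19 = 3.8 mm

3.8 mm


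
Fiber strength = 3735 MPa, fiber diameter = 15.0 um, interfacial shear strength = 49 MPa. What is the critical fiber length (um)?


Lc = sigma_f * d / (2 * tau_i) = 3735 * 15.0 / (2 * 49) = 571.7 um

571.7 um


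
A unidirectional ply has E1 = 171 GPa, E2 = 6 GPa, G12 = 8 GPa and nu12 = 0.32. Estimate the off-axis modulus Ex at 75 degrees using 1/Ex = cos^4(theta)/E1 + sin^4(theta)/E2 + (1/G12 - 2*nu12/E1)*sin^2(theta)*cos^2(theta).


cos^4(75) = 0.004487, sin^4(75) = 0.870513, sin^2(75)*cos^2(75) = 0.0625
1/G12 - 2*nu12/E1 = 1/8 - 2*0.32/171 = 0.121257 GPa^-1
1/Ex = 0.004487/171 + 0.870513/6 + 0.121257*0.0625 = 0.1526903 GPa^-1
Ex = 6.55 GPa

6.55 GPa


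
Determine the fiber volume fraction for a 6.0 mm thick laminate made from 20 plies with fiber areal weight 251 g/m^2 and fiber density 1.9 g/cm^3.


Vf = n * FAW / (rho_f * h * 1000) = 20 * 251 / (1.9 * 6.0 * 1000) = 0.4404

0.4404


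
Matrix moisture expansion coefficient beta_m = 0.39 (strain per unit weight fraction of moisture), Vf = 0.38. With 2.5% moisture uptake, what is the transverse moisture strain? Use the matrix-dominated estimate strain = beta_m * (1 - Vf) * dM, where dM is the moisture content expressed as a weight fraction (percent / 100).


dM = 2.5/100 = 0.025
strain = beta_m * (1-Vf) * dM = 0.39 * 0.62 * 0.025 = 0.006045

0.006045


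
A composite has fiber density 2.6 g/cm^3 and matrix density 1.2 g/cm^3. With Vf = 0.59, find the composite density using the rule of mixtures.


rho_c = rho_f*Vf + rho_m*(1-Vf) = 2.6*0.59 + 1.2*0.41 = 2.026 g/cm^3

2.026 g/cm^3


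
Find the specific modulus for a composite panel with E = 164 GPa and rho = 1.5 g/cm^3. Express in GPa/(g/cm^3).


Specific stiffness = E/rho = 164/1.5 = 109.3 GPa/(g/cm^3)

109.3 GPa/(g/cm^3)


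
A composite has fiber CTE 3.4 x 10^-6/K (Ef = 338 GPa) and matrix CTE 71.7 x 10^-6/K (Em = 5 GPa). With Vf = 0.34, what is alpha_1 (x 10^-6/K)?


E1 = Ef*Vf + Em*(1-Vf) = 118.22
alpha_1 = (alpha_f*Ef*Vf + alpha_m*Em*(1-Vf))/E1 = 5.31 x 10^-6/K

5.31 x 10^-6/K


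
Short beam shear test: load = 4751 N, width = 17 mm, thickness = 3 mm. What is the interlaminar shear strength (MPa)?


ILSS = 3F/(4bh) = 3*4751/(4*17*3) = 69.87 MPa

69.87 MPa


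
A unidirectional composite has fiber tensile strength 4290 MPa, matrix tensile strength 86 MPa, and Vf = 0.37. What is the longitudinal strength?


sigma_1 = sigma_f*Vf + sigma_m*(1-Vf) = 4290*0.37 + 86*0.63 = 1641.5 MPa

1641.5 MPa


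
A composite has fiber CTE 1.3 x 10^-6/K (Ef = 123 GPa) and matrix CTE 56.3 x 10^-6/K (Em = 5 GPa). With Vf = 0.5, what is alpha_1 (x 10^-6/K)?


E1 = Ef*Vf + Em*(1-Vf) = 64.0
alpha_1 = (alpha_f*Ef*Vf + alpha_m*Em*(1-Vf))/E1 = 3.45 x 10^-6/K

3.45 x 10^-6/K


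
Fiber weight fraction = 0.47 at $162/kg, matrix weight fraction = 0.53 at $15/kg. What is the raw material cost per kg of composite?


Cost = cost_f*Wf + cost_m*Wm = 162*0.47 + 15*0.53 = $84.09/kg

$84.09/kg


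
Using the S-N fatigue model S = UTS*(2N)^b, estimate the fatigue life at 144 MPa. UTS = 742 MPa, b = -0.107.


N = 0.5 * (S/UTS)^(1/b) = 0.5 * (144/742)^(1/-0.107) = 2.2572e+06 cycles

2.2572e+06 cycles


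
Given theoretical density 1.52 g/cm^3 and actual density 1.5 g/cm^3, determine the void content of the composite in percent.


Void% = (rho_theo - rho_actual)/rho_theo * 100 = (1.52 - 1.5)/1.52 * 100 = 1.32%

1.32%


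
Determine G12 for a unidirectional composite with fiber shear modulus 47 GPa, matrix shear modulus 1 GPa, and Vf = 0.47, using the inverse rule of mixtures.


1/G12 = Vf/Gf + (1-Vf)/Gm = 0.47/47 + 0.53/1
G12 = 1.85 GPa

1.85 GPa


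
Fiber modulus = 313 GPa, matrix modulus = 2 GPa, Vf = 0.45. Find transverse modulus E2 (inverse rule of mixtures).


1/E2 = Vf/Ef + (1-Vf)/Em = 0.45/313 + 0.55/2
E2 = 3.62 GPa

3.62 GPa


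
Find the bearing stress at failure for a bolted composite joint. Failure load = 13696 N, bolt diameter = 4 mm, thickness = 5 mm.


sigma_br = F/(d*h) = 13696/(4*5) = 684.8 MPa

684.8 MPa


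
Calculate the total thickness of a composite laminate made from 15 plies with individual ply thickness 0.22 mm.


h = n * t_ply = 15 * 0.22 = 3.3 mm

3.3 mm


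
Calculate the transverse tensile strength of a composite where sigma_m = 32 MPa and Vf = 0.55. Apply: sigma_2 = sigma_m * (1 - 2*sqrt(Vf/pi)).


factor = 1 - 2*sqrt(0.55/pi) = 0.1632
sigma_2 = 32 * 0.1632 = 5.22 MPa

5.22 MPa


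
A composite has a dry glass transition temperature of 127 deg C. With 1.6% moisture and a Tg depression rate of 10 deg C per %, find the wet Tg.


Tg_wet = Tg_dry - k*moisture = 127 - 10*1.6 = 111.0 deg C

111.0 deg C


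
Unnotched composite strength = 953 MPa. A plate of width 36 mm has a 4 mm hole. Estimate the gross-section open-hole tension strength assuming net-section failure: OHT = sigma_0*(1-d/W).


OHT = sigma_0*(1-d/W) = 953*(1-4/36) = 847.1 MPa

847.1 MPa


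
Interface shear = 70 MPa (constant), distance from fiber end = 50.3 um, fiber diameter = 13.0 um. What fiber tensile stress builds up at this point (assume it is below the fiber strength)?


Force balance: sigma_f * (pi*d^2/4) = tau * (pi*d) * x  ->  sigma_f = 4 * tau * x / d
sigma_f = 4 * 70 * 50.3 / 13.0 = 1083.4 MPa

1083.4 MPa


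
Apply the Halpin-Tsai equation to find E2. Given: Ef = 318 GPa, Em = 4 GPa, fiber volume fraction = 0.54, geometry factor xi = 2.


eta = (Ef/Em - 1)/(Ef/Em + xi) = (79.5 - 1)/(79.5 + 2) = 0.9632
E2 = Em*(1+xi*eta*Vf)/(1-eta*Vf) = 17.01 GPa

17.01 GPa


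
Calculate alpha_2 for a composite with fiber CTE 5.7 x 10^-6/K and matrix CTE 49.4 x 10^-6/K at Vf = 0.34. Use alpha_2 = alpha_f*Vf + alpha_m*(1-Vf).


alpha_2 = alpha_f*Vf + alpha_m*(1-Vf) = 5.7*0.34 + 49.4*0.66 = 34.5 x 10^-6/K

34.5 x 10^-6/K


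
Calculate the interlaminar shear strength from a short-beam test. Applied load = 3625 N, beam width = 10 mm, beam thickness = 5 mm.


ILSS = 3F/(4bh) = 3*3625/(4*10*5) = 54.38 MPa

54.38 MPa


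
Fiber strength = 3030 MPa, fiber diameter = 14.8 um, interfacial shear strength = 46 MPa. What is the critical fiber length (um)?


Lc = sigma_f * d / (2 * tau_i) = 3030 * 14.8 / (2 * 46) = 487.4 um

487.4 um


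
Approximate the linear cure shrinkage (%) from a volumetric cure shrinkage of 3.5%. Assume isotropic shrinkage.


Linear shrinkage ≈ vol_shrink/3 = 3.5/3 = 1.167%

1.167%


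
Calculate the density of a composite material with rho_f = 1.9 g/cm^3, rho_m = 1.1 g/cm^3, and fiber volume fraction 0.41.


rho_c = rho_f*Vf + rho_m*(1-Vf) = 1.9*0.41 + 1.1*0.59 = 1.428 g/cm^3

1.428 g/cm^3
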